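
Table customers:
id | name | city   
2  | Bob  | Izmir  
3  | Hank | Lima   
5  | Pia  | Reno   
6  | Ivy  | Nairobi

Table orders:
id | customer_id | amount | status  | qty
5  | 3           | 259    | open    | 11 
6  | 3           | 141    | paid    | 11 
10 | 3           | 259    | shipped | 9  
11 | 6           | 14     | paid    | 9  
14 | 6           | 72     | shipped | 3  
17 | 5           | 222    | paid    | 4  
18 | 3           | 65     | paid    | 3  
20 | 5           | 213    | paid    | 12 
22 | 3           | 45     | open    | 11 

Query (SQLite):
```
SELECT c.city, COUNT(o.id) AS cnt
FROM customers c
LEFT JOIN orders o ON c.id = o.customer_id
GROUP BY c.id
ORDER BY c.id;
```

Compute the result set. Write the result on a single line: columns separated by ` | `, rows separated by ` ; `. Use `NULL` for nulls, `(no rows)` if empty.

Izmir | 0 ; Lima | 5 ; Reno | 2 ; Nairobi | 2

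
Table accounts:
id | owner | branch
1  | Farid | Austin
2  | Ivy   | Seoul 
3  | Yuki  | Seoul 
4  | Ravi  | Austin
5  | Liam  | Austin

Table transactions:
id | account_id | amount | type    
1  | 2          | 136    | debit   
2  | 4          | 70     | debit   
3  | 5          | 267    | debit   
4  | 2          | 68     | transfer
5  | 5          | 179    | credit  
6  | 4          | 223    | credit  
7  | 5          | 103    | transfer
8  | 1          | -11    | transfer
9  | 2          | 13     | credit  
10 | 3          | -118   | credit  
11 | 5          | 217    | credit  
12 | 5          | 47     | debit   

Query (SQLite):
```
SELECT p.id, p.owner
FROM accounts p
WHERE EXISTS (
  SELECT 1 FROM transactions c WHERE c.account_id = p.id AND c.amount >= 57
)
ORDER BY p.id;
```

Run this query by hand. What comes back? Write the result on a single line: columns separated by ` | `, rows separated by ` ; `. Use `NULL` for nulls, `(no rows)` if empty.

For each accounts row, check whether any transactions with matching account_id has amount >= 57.
Keep rows where that is true.

2 | Ivy ; 4 | Ravi ; 5 | Liam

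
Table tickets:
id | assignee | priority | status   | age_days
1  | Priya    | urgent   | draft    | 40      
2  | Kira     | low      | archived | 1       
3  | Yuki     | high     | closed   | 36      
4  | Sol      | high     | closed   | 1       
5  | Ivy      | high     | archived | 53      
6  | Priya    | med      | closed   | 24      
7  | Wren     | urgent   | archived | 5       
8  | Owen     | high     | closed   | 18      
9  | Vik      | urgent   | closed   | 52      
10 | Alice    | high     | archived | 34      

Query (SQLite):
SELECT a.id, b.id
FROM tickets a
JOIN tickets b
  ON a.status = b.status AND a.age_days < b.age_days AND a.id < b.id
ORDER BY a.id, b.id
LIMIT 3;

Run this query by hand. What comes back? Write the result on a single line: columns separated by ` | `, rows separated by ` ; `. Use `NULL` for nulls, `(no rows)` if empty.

Pairs (a,b) with same status, a.age_days < b.age_days, a.id < b.id.
status groups: archived:{2,5,7,10} closed:{3,4,6,8,9} draft:{1}
Ordered by (a.id, b.id); first 3.

2 | 5 ; 2 | 7 ; 2 | 10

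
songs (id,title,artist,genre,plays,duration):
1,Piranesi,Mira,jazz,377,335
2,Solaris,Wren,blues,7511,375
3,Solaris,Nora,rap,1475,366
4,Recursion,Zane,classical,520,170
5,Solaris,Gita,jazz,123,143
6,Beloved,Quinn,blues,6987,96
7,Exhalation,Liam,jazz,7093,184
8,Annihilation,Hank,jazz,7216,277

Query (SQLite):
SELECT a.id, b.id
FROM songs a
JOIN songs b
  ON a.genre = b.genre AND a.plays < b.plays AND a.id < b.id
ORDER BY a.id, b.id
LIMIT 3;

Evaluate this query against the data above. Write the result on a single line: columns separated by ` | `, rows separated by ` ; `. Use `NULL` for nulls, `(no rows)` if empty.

Pairs (a,b) with same genre, a.plays < b.plays, a.id < b.id.
genre groups: blues:{2,6} classical:{4} jazz:{1,5,7,8} rap:{3}
Ordered by (a.id, b.id); first 3.

1 | 7 ; 1 | 8 ; 5 | 7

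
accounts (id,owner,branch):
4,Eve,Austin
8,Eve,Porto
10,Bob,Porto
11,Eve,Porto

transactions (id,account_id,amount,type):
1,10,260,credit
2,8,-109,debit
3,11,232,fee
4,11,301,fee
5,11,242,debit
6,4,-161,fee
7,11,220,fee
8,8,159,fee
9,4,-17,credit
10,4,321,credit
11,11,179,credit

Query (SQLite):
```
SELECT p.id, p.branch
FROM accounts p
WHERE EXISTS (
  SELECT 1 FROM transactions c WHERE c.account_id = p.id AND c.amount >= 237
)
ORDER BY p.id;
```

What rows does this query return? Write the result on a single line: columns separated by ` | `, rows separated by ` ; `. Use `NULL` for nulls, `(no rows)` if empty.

4 | Austin ; 10 | Porto ; 11 | Porto

For each accounts row, check whether any transactions with matching account_id has amount >= 237.
Keep rows where that is true.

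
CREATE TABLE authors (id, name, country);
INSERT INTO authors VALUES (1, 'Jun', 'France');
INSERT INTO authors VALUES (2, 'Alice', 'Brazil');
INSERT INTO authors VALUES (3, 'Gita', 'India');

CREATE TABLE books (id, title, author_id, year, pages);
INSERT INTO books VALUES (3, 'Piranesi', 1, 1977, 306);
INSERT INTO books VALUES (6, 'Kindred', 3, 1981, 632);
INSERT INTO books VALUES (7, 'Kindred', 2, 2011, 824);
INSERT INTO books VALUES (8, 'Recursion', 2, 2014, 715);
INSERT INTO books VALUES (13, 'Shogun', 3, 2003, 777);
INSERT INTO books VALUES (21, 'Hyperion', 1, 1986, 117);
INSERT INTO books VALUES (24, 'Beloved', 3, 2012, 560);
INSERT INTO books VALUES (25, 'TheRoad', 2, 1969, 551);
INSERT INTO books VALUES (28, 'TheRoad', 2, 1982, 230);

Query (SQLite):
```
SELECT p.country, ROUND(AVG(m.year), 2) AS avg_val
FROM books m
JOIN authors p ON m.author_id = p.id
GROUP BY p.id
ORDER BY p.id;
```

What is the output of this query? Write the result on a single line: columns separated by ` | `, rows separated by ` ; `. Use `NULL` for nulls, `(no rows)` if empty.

France | 1981.5 ; Brazil | 1994 ; India | 1998.67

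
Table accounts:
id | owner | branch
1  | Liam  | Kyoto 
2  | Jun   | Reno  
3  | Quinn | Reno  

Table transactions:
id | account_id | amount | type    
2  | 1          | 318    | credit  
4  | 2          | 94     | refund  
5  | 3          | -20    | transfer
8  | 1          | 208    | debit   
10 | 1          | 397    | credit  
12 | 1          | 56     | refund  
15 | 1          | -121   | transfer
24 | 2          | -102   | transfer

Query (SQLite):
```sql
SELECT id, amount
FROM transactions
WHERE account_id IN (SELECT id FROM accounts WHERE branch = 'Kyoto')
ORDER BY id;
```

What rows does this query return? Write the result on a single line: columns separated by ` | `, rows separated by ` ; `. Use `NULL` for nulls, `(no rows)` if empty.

2 | 318 ; 8 | 208 ; 10 | 397 ; 12 | 56 ; 15 | -121

Inner query: accounts.id where branch = 'Kyoto'.
Outer: keep transactions rows whose account_id is in that set.
Inner query → {1}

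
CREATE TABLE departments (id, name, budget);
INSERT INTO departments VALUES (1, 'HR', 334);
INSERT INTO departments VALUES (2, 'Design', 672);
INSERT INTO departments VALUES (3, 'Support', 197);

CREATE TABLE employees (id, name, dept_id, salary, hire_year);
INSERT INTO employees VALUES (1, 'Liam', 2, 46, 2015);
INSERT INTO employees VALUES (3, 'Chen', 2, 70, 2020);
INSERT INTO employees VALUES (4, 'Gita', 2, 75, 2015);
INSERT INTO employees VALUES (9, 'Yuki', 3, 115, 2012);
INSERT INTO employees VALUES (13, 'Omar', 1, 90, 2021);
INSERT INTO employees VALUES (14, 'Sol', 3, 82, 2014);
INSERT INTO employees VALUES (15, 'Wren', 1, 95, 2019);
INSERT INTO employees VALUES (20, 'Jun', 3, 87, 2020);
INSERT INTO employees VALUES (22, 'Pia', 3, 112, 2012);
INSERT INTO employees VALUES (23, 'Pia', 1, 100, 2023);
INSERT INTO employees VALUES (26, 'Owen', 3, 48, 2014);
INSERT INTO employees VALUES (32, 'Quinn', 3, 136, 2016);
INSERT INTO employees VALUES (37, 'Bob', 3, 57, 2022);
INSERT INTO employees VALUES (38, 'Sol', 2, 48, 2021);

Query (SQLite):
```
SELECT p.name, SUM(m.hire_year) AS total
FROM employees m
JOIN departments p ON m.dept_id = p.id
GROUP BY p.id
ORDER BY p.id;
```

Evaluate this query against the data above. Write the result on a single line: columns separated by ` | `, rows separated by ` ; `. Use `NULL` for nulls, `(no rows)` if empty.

Join each employees row to its departments via dept_id.
Group joined rows by departments.id; compute SUM(m.hire_year) per group.
  1: ids {13, 15, 23} → SUM(m.hire_year)=6063
  2: ids {1, 3, 4, 38} → SUM(m.hire_year)=8071
  3: ids {9, 14, 20, 22, 26, 32, 37} → SUM(m.hire_year)=14110

HR | 6063 ; Design | 8071 ; Support | 14110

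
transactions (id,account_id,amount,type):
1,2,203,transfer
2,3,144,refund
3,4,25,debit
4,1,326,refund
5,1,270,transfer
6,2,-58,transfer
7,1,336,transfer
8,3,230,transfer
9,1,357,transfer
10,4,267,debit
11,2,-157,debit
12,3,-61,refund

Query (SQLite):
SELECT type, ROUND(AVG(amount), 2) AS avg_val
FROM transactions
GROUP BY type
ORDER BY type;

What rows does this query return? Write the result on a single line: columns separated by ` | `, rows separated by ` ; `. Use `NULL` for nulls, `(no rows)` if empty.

debit | 45 ; refund | 136.33 ; transfer | 223

Partition transactions by type; compute ROUND(AVG(amount), 2) within each group.
  debit: ids {3, 10, 11} → ROUND(AVG(amount), 2)=45
  refund: ids {2, 4, 12} → ROUND(AVG(amount), 2)=136.33
  transfer: ids {1, 5, 6, 7, 8, 9} → ROUND(AVG(amount), 2)=223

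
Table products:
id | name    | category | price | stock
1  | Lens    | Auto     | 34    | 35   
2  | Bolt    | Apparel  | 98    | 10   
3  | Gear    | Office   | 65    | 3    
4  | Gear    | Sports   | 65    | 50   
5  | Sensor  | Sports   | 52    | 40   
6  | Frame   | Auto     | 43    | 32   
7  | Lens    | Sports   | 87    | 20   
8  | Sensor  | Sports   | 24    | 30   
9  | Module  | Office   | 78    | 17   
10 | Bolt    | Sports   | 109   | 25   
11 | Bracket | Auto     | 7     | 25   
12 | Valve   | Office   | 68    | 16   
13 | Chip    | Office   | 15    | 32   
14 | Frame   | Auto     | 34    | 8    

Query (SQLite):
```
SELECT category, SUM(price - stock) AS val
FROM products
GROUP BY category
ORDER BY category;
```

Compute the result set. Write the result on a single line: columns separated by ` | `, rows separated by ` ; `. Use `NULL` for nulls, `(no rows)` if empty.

For each row compute price - stock.
Group by category; take SUM of the expression per group.
  Apparel: ids {2} → SUM(price - stock)=88
  Auto: ids {1, 6, 11, 14} → SUM(price - stock)=18
  Office: ids {3, 9, 12, 13} → SUM(price - stock)=158
  Sports: ids {4, 5, 7, 8, 10} → SUM(price - stock)=172

Apparel | 88 ; Auto | 18 ; Office | 158 ; Sports | 172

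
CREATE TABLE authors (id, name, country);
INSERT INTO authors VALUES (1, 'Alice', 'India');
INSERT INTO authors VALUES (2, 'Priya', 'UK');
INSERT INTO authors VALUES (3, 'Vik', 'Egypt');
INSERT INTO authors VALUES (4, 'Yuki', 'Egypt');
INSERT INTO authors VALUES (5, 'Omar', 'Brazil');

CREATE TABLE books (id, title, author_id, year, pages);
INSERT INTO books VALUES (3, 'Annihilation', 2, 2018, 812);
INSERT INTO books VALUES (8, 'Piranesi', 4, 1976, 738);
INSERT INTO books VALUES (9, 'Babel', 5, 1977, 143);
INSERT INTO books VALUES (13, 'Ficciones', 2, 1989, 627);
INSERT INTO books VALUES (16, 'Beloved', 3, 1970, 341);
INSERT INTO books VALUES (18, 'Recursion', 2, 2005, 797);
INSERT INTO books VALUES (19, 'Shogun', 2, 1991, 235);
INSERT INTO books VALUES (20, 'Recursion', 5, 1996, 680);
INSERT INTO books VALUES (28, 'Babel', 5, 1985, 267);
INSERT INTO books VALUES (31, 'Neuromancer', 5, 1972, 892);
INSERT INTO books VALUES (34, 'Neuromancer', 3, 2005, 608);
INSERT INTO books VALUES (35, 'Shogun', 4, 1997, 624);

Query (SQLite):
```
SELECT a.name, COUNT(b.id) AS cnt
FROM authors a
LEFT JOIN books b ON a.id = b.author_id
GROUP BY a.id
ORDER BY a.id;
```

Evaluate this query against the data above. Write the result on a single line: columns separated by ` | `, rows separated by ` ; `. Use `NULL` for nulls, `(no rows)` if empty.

Alice | 0 ; Priya | 4 ; Vik | 2 ; Yuki | 2 ; Omar | 4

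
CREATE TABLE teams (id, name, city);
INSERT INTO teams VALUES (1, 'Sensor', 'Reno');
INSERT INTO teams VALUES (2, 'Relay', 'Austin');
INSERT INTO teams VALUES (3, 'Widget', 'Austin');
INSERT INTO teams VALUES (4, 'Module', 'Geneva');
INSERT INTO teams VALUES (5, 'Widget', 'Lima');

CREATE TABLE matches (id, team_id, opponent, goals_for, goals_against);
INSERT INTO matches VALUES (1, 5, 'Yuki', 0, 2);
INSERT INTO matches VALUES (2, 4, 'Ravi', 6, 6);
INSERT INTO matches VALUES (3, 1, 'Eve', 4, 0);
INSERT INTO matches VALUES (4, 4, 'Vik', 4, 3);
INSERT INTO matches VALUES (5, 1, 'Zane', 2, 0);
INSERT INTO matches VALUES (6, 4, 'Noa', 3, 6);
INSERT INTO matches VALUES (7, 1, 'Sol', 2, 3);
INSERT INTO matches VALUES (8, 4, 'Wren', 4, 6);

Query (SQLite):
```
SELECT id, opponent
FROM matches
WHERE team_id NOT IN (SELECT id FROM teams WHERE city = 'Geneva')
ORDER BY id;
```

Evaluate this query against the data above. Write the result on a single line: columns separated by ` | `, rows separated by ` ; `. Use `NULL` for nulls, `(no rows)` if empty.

Inner query: teams.id where city = 'Geneva'.
Outer: keep matches rows whose team_id is not in that set.
Inner query → {4}

1 | Yuki ; 3 | Eve ; 5 | Zane ; 7 | Sol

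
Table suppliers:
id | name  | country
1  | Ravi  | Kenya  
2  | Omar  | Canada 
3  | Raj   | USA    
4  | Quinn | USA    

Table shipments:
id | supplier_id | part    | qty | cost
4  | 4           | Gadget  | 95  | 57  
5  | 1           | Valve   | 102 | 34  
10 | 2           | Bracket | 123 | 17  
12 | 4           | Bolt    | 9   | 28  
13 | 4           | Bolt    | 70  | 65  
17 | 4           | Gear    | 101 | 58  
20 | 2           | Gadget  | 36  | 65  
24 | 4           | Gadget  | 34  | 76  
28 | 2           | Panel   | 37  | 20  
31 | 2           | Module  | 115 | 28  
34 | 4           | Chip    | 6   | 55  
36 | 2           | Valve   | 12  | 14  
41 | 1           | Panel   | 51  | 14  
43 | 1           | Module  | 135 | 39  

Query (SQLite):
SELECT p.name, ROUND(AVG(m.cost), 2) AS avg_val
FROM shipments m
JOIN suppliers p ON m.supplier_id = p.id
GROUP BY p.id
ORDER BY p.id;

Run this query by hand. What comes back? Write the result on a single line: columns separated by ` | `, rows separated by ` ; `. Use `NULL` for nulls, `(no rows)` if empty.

Ravi | 29 ; Omar | 28.8 ; Quinn | 56.5

Join each shipments row to its suppliers via supplier_id.
Group joined rows by suppliers.id; compute ROUND(AVG(m.cost), 2) per group.
  1: ids {5, 41, 43} → ROUND(AVG(m.cost), 2)=29
  2: ids {10, 20, 28, 31, 36} → ROUND(AVG(m.cost), 2)=28.8
  4: ids {4, 12, 13, 17, 24, 34} → ROUND(AVG(m.cost), 2)=56.5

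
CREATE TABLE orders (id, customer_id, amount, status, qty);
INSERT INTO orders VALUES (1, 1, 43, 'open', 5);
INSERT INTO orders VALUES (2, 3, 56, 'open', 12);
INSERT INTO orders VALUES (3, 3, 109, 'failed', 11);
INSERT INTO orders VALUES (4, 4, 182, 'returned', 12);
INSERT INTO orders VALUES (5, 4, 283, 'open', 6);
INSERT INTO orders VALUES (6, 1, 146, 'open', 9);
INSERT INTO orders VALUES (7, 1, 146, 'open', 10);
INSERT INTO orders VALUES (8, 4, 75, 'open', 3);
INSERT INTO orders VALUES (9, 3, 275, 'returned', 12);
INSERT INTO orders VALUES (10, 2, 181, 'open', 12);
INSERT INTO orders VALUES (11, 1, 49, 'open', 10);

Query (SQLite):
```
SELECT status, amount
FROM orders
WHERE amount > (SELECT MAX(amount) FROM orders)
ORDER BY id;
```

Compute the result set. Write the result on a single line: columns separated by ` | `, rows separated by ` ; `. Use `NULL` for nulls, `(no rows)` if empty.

Scalar subquery: MAX(amount) over all orders rows = 283.
Keep rows where amount > that value.

(no rows)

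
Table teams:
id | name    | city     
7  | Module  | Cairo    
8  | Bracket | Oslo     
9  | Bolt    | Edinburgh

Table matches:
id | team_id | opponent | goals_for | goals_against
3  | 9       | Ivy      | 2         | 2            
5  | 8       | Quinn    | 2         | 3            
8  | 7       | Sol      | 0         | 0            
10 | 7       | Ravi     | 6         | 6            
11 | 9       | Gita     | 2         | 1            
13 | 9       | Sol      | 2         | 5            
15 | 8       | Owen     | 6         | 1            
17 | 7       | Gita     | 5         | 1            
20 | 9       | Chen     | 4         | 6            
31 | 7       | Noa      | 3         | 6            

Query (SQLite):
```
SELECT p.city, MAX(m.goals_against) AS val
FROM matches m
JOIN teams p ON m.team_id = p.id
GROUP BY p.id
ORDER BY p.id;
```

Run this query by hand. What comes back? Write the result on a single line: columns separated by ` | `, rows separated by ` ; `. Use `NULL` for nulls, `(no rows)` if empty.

Join each matches row to its teams via team_id.
Group joined rows by teams.id; compute MAX(m.goals_against) per group.
  7: ids {8, 10, 17, 31} → MAX(m.goals_against)=6
  8: ids {5, 15} → MAX(m.goals_against)=3
  9: ids {3, 11, 13, 20} → MAX(m.goals_against)=6

Cairo | 6 ; Oslo | 3 ; Edinburgh | 6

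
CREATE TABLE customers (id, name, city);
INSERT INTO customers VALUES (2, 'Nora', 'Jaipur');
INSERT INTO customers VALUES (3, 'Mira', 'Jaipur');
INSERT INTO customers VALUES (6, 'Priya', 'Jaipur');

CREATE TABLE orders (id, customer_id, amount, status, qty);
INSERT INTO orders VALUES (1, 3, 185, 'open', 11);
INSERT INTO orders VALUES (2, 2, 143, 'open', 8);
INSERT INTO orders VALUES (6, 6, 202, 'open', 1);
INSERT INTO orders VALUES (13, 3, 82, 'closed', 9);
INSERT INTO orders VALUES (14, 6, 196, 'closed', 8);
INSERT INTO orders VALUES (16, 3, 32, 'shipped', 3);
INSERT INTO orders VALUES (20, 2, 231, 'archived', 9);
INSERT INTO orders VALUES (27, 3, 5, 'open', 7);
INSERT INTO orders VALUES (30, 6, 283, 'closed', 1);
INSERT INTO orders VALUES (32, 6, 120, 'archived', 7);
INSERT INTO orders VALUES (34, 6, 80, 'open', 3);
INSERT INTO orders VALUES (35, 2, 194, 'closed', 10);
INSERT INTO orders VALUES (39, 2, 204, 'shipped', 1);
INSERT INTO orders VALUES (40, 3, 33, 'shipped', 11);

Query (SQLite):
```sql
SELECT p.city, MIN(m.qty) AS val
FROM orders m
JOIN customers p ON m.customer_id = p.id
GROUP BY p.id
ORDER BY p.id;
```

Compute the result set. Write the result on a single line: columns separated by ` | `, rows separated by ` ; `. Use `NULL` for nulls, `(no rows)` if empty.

Jaipur | 1 ; Jaipur | 3 ; Jaipur | 1

Join each orders row to its customers via customer_id.
Group joined rows by customers.id; compute MIN(m.qty) per group.
  2: ids {2, 20, 35, 39} → MIN(m.qty)=1
  3: ids {1, 13, 16, 27, 40} → MIN(m.qty)=3
  6: ids {6, 14, 30, 32, 34} → MIN(m.qty)=1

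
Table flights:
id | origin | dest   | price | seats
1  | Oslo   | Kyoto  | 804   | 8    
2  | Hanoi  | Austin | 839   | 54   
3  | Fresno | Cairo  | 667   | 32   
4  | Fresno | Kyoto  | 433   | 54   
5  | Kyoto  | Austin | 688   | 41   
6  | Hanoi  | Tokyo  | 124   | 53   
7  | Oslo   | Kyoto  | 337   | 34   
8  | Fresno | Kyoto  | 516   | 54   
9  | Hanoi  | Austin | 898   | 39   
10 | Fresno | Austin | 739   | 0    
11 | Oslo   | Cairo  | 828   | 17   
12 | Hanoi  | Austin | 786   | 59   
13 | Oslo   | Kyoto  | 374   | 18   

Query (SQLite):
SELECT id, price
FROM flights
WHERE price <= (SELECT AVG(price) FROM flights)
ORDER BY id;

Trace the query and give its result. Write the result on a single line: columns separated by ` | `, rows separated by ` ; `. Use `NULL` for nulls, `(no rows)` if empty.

Scalar subquery: AVG(price) over all flights rows = 617.923077 (≈; comparison uses full precision).
Keep rows where price <= that value.

4 | 433 ; 6 | 124 ; 7 | 337 ; 8 | 516 ; 13 | 374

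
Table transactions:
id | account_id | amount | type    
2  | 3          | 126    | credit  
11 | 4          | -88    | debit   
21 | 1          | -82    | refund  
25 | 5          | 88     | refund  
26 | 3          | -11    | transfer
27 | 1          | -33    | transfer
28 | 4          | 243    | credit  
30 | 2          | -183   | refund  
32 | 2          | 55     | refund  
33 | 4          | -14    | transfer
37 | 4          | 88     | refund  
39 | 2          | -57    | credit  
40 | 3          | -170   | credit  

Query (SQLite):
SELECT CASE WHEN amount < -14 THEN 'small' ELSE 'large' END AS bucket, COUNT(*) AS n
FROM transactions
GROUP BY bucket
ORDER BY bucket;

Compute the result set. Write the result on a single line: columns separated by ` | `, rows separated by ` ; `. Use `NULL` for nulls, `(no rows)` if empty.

Bucket rows by amount < -14 → 'small' else 'large'; count each bucket.

large | 7 ; small | 6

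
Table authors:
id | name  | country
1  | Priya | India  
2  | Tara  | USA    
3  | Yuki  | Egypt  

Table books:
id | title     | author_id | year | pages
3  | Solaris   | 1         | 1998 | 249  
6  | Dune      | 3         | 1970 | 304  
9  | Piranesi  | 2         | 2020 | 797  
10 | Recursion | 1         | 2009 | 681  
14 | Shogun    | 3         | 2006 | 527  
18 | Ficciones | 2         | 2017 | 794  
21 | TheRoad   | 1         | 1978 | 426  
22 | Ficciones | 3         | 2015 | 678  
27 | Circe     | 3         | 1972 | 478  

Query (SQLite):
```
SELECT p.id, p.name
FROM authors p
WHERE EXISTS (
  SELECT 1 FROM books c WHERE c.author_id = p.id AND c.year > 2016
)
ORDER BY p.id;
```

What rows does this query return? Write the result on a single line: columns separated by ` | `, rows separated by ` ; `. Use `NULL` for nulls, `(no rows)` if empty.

For each authors row, check whether any books with matching author_id has year > 2016.
Keep rows where that is true.

2 | Tara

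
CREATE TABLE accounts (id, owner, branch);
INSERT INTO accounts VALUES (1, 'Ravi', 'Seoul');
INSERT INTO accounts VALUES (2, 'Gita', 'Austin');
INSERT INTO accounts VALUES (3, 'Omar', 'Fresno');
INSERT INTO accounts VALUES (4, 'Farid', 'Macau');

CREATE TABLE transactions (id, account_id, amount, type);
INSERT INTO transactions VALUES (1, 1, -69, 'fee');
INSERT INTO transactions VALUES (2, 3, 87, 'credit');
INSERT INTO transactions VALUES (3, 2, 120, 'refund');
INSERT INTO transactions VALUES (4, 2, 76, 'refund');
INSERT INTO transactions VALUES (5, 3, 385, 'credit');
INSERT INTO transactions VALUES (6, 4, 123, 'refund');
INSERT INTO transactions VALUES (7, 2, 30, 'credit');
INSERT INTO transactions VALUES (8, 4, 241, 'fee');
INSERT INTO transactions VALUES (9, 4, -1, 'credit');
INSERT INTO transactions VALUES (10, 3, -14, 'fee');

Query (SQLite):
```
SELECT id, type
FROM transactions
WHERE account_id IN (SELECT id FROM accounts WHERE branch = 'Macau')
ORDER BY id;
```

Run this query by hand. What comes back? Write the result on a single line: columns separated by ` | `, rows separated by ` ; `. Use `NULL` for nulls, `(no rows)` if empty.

Inner query: accounts.id where branch = 'Macau'.
Outer: keep transactions rows whose account_id is in that set.
Inner query → {4}

6 | refund ; 8 | fee ; 9 | credit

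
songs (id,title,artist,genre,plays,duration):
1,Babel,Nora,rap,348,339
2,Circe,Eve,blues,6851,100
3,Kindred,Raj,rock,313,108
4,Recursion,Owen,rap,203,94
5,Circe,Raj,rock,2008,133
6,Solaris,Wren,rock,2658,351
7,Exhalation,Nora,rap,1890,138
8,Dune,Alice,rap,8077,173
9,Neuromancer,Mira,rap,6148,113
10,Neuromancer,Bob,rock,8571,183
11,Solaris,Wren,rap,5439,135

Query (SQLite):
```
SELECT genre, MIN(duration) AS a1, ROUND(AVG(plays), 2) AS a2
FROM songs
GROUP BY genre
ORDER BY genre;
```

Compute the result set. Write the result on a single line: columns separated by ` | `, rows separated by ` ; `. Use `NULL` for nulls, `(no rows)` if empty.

blues | 100 | 6851 ; rap | 94 | 3684.17 ; rock | 108 | 3387.5

Group songs by genre.
Per group compute: MIN(duration), ROUND(AVG(plays), 2).
  blues: ids {2} → MIN(duration)=100, ROUND(AVG(plays), 2)=6851
  rap: ids {1, 4, 7, 8, 9, 11} → MIN(duration)=94, ROUND(AVG(plays), 2)=3684.17
  rock: ids {3, 5, 6, 10} → MIN(duration)=108, ROUND(AVG(plays), 2)=3387.5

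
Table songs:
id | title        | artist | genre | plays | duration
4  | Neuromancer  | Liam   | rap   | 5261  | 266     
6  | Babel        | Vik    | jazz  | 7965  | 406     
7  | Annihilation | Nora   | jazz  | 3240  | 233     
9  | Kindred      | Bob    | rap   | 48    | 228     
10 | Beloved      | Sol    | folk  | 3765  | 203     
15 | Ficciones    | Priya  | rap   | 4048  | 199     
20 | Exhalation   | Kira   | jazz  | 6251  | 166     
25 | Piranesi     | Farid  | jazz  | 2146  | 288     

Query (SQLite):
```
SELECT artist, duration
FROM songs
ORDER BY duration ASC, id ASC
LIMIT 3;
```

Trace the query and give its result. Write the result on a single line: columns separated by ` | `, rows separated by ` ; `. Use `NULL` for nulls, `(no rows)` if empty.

Sort by duration asc, tiebreak id asc: (166, id=20), (199, id=15), (203, id=10), (228, id=9), (233, id=7), (266, id=4) …. Take first 3.

Kira | 166 ; Priya | 199 ; Sol | 203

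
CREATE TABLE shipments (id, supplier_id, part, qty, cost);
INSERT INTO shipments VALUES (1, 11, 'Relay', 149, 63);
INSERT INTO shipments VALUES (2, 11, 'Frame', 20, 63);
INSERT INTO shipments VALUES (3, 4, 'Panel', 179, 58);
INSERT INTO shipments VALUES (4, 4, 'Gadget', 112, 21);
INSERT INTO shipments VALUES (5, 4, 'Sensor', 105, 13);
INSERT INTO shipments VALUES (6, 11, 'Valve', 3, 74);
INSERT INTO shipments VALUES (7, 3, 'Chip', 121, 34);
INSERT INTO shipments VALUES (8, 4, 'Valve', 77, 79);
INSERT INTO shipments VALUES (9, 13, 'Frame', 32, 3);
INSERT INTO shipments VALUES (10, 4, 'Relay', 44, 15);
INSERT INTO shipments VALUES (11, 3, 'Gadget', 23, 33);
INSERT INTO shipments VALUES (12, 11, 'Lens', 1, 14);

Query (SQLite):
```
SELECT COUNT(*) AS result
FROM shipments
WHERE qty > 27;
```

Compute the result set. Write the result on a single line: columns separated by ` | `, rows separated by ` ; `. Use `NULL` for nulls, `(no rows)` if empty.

8

Rows where qty > 27 → cost values: [63, 58, 21, 13, 34, 79, 3, 15].
COUNT(*) counts rows → 8.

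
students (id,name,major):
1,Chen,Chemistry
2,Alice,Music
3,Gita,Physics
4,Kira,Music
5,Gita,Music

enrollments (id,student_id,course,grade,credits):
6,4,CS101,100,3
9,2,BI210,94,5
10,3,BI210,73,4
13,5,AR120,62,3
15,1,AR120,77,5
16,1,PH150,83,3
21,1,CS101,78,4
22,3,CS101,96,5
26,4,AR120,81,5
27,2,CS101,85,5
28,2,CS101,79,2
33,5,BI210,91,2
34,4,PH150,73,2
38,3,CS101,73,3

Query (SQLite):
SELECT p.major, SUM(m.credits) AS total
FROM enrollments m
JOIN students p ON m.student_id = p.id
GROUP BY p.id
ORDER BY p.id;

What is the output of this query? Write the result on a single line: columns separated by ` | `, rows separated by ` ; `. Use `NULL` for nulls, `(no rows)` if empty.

Chemistry | 12 ; Music | 12 ; Physics | 12 ; Music | 10 ; Music | 5

Join each enrollments row to its students via student_id.
Group joined rows by students.id; compute SUM(m.credits) per group.
  1: ids {15, 16, 21} → SUM(m.credits)=12
  2: ids {9, 27, 28} → SUM(m.credits)=12
  3: ids {10, 22, 38} → SUM(m.credits)=12
  4: ids {6, 26, 34} → SUM(m.credits)=10
  5: ids {13, 33} → SUM(m.credits)=5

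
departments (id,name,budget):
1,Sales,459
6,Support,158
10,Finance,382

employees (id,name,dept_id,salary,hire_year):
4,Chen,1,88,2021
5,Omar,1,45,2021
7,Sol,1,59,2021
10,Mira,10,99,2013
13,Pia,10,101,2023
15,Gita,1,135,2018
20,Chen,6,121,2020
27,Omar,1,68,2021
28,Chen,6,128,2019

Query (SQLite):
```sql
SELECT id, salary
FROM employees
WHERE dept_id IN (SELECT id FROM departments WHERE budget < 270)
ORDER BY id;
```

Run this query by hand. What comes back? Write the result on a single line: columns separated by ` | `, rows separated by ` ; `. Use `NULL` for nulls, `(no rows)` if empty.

20 | 121 ; 28 | 128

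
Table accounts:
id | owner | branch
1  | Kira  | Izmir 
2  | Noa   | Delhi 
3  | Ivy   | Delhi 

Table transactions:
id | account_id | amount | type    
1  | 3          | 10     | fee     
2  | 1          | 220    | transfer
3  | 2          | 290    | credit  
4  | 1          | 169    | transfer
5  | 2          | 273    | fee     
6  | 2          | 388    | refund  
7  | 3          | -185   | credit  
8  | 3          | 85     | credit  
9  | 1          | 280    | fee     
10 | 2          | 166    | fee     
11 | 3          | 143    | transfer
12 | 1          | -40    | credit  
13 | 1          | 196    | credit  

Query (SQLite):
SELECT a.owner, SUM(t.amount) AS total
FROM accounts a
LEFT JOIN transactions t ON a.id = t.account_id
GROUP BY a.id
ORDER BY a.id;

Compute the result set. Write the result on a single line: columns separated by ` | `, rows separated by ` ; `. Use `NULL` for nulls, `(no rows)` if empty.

Kira | 825 ; Noa | 1117 ; Ivy | 53

LEFT JOIN keeps every accounts row; unmatched ones get NULL for transactions columns.
Group by accounts.id and compute SUM(t.amount). SUM over an all-NULL group is NULL.
  1: ids {2, 4, 9, 12, 13} → SUM(t.amount)=825
  2: ids {3, 5, 6, 10} → SUM(t.amount)=1117
  3: ids {1, 7, 8, 11} → SUM(t.amount)=53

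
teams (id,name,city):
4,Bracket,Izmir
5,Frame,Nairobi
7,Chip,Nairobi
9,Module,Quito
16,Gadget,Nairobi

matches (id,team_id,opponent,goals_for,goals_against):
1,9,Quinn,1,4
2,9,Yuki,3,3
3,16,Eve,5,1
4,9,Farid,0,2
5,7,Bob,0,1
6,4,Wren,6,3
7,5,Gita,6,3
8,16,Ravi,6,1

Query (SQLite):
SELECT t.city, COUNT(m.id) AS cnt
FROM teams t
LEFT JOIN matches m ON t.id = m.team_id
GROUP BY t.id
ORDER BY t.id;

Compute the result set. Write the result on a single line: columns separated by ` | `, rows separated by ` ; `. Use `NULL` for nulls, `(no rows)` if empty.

LEFT JOIN keeps every teams row; unmatched ones get NULL for matches columns.
Group by teams.id and compute COUNT(m.id). COUNT(col) of an all-NULL group is 0.
  4: ids {6} → COUNT(m.id)=1
  5: ids {7} → COUNT(m.id)=1
  7: ids {5} → COUNT(m.id)=1
  9: ids {1, 2, 4} → COUNT(m.id)=3
  16: ids {3, 8} → COUNT(m.id)=2

Izmir | 1 ; Nairobi | 1 ; Nairobi | 1 ; Quito | 3 ; Nairobi | 2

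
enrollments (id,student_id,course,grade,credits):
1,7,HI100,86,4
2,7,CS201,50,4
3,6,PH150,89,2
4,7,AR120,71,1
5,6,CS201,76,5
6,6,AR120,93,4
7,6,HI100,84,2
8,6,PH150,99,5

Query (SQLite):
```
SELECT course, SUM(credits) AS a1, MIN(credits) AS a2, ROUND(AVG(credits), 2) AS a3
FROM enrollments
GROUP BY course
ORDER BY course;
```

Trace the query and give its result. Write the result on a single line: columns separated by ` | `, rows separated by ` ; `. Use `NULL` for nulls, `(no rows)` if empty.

AR120 | 5 | 1 | 2.5 ; CS201 | 9 | 4 | 4.5 ; HI100 | 6 | 2 | 3 ; PH150 | 7 | 2 | 3.5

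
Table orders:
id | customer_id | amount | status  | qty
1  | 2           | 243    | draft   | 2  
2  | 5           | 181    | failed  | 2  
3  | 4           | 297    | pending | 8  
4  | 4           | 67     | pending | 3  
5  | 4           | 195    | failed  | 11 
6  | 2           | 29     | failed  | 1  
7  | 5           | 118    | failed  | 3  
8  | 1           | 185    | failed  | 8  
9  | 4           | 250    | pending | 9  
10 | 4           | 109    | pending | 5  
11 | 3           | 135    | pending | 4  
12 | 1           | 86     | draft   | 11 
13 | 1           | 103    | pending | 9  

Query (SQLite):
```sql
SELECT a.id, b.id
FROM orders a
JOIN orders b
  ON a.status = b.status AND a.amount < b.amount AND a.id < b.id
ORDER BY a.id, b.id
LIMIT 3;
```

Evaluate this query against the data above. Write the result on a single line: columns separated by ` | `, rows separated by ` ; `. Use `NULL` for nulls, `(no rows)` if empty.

2 | 5 ; 2 | 8 ; 4 | 9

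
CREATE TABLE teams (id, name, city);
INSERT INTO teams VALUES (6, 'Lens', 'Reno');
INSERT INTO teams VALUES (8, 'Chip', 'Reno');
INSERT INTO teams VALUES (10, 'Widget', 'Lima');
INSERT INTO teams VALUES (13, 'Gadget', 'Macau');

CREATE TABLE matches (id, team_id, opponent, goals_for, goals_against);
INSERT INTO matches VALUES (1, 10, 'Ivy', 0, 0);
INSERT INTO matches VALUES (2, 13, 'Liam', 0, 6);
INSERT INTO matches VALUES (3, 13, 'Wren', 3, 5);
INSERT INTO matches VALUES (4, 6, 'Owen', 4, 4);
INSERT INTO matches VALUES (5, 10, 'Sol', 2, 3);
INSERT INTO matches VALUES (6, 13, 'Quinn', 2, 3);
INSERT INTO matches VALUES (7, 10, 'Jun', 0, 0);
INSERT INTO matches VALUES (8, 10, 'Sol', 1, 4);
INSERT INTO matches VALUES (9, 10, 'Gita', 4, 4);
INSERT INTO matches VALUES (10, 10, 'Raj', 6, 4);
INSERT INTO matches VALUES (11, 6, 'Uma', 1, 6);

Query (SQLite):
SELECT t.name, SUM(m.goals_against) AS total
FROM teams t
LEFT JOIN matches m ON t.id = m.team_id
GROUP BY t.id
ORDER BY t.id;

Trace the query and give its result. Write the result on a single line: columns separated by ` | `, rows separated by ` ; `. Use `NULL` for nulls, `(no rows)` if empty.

LEFT JOIN keeps every teams row; unmatched ones get NULL for matches columns.
Group by teams.id and compute SUM(m.goals_against). SUM over an all-NULL group is NULL.
  6: ids {4, 11} → SUM(m.goals_against)=10
  8: ids {—} → SUM(m.goals_against)=NULL
  10: ids {1, 5, 7, 8, 9, 10} → SUM(m.goals_against)=15
  13: ids {2, 3, 6} → SUM(m.goals_against)=14

Lens | 10 ; Chip | NULL ; Widget | 15 ; Gadget | 14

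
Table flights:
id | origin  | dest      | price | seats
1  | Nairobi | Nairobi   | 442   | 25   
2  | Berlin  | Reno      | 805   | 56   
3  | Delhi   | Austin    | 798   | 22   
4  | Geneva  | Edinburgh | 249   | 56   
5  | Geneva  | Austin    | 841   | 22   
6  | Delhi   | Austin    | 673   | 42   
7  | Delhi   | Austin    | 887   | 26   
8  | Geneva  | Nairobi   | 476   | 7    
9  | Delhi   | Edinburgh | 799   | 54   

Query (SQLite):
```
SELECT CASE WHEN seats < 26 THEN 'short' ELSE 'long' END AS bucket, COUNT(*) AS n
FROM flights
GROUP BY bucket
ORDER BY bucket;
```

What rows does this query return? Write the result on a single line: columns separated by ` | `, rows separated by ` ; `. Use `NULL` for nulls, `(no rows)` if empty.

long | 5 ; short | 4

Bucket rows by seats < 26 → 'short' else 'long'; count each bucket.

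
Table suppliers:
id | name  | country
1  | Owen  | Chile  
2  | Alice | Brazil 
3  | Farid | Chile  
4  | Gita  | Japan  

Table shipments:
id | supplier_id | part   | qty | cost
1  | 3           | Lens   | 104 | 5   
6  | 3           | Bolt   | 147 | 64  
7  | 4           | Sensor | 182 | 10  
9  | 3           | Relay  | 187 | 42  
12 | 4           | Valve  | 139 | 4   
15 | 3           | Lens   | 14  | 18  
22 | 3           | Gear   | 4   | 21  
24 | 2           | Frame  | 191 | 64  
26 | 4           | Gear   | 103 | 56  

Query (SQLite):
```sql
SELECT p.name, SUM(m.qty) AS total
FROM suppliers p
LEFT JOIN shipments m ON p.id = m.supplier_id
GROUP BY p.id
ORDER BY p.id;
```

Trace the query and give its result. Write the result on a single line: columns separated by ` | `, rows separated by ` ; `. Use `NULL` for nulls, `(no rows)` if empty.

Owen | NULL ; Alice | 191 ; Farid | 456 ; Gita | 424

LEFT JOIN keeps every suppliers row; unmatched ones get NULL for shipments columns.
Group by suppliers.id and compute SUM(m.qty). SUM over an all-NULL group is NULL.
  1: ids {—} → SUM(m.qty)=NULL
  2: ids {24} → SUM(m.qty)=191
  3: ids {1, 6, 9, 15, 22} → SUM(m.qty)=456
  4: ids {7, 12, 26} → SUM(m.qty)=424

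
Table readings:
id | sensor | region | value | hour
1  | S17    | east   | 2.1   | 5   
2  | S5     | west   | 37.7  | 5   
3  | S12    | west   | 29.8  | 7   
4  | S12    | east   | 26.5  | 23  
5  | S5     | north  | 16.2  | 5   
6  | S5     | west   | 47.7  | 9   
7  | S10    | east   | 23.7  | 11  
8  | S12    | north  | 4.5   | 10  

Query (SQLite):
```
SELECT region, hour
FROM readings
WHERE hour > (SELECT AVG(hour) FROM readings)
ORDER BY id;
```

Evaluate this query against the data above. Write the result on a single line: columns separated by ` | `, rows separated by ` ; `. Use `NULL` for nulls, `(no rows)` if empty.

east | 23 ; east | 11 ; north | 10

Scalar subquery: AVG(hour) over all readings rows = 9.375.
Keep rows where hour > that value.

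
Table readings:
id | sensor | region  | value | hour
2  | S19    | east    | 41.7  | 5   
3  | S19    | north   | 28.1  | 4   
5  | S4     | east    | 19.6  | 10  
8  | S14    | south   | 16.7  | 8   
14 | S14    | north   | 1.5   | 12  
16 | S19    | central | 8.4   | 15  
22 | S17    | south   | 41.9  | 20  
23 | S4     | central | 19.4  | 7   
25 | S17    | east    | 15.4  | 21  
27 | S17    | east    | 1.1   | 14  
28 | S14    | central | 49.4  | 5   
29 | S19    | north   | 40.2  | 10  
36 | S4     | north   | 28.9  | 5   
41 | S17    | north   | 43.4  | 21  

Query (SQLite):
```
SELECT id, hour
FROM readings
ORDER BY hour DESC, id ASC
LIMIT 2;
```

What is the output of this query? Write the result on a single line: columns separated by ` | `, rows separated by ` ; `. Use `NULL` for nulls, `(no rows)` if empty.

25 | 21 ; 41 | 21

Sort by hour desc, tiebreak id asc: (21, id=25), (21, id=41), (20, id=22), (15, id=16), (14, id=27) …. Take first 2.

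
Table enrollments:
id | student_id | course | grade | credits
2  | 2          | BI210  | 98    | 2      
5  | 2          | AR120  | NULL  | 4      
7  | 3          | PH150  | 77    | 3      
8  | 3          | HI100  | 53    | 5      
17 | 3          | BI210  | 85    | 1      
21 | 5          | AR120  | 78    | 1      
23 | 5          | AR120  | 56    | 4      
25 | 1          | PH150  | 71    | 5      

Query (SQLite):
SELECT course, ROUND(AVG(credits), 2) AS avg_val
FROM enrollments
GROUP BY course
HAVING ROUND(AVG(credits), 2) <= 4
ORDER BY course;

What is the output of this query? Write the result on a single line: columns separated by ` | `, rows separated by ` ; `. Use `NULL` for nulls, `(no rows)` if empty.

AR120 | 3 ; BI210 | 1.5 ; PH150 | 4

Partition enrollments by course; compute ROUND(AVG(credits), 2) within each group.
HAVING: keep groups where ROUND(AVG(credits), 2) <= 4.
  AR120: ids {5, 21, 23} → ROUND(AVG(credits), 2)=3
  BI210: ids {2, 17} → ROUND(AVG(credits), 2)=1.5
  HI100: ids {8} → ROUND(AVG(credits), 2)=5
  PH150: ids {7, 25} → ROUND(AVG(credits), 2)=4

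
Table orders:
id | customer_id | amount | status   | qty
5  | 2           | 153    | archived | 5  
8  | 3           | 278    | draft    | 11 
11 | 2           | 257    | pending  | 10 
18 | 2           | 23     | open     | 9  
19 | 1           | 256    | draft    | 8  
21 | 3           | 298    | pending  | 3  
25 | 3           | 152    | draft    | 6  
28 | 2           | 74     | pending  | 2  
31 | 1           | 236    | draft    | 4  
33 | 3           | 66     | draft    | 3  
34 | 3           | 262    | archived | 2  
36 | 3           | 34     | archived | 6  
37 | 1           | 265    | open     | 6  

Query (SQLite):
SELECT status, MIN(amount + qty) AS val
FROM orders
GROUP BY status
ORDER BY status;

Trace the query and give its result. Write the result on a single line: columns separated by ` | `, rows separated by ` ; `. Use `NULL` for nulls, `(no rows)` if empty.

For each row compute amount + qty.
Group by status; take MIN of the expression per group.
  archived: ids {5, 34, 36} → MIN(amount + qty)=40
  draft: ids {8, 19, 25, 31, 33} → MIN(amount + qty)=69
  open: ids {18, 37} → MIN(amount + qty)=32
  pending: ids {11, 21, 28} → MIN(amount + qty)=76

archived | 40 ; draft | 69 ; open | 32 ; pending | 76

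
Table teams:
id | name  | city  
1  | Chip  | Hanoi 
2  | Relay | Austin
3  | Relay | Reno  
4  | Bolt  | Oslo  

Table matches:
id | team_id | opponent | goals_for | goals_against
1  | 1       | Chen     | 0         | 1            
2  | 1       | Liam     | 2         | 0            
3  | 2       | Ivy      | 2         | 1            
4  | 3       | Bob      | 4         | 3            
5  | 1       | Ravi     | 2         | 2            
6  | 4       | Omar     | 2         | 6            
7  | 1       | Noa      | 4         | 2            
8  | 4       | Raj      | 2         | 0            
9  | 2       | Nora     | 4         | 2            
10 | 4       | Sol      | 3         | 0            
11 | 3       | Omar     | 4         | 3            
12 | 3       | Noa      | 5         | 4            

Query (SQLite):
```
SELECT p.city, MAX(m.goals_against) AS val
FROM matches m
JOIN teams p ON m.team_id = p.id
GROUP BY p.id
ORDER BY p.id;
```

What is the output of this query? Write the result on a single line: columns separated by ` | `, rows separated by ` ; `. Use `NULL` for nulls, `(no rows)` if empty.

Join each matches row to its teams via team_id.
Group joined rows by teams.id; compute MAX(m.goals_against) per group.
  1: ids {1, 2, 5, 7} → MAX(m.goals_against)=2
  2: ids {3, 9} → MAX(m.goals_against)=2
  3: ids {4, 11, 12} → MAX(m.goals_against)=4
  4: ids {6, 8, 10} → MAX(m.goals_against)=6

Hanoi | 2 ; Austin | 2 ; Reno | 4 ; Oslo | 6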